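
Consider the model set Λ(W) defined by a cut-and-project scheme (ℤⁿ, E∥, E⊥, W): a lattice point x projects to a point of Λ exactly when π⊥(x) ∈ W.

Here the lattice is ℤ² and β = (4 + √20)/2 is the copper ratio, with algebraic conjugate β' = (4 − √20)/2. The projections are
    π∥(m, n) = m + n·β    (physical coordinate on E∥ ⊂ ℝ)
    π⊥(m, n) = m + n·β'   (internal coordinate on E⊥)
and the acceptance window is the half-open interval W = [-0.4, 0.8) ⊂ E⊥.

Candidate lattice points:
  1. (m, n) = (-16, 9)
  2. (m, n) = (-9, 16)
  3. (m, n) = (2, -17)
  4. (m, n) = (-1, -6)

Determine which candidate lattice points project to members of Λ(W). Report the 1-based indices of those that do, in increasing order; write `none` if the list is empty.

β' = (4−√20)/2 ≈ -0.236068.
candidate 1: (m,n)=(-16,9) → π∥ = -16+9·β ≈ 22.124612, π⊥ = -16+9·β' ≈ -18.124612 ∉ [-0.4, 0.8) ⇒ out
candidate 2: (m,n)=(-9,16) → π∥ = -9+16·β ≈ 58.777088, π⊥ = -9+16·β' ≈ -12.777088 ∉ [-0.4, 0.8) ⇒ out
candidate 3: (m,n)=(2,-17) → π∥ = 2-17·β ≈ -70.013156, π⊥ = 2-17·β' ≈ 6.013156 ∉ [-0.4, 0.8) ⇒ out
candidate 4: (m,n)=(-1,-6) → π∥ = -1-6·β ≈ -26.416408, π⊥ = -1-6·β' ≈ 0.416408 ∈ [-0.4, 0.8) ⇒ IN Λ

4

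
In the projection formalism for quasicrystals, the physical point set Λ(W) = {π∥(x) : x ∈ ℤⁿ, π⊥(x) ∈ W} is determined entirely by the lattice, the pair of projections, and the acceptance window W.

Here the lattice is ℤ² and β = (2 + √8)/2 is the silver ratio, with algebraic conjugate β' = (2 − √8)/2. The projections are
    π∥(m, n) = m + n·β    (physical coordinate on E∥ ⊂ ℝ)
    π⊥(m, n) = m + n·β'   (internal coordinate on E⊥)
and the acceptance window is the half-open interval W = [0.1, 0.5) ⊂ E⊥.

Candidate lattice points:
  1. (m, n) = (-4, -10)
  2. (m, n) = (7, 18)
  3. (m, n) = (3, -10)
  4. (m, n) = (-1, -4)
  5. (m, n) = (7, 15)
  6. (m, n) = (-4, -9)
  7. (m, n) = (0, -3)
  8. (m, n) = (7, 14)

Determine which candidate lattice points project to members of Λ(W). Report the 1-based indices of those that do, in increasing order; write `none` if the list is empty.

β' = (2−√8)/2 ≈ -0.414214.
#1 (-4,-10): internal coord -4 + (-10)·β' = +0.142136; +0.142136 ∈ [0.1, 0.5) → IN Λ
#2 (7,18): internal coord 7 + (18)·β' = -0.455844; -0.455844 ∉ [0.1, 0.5) → out
#3 (3,-10): internal coord 3 + (-10)·β' = +7.142136; +7.142136 ∉ [0.1, 0.5) → out
#4 (-1,-4): internal coord -1 + (-4)·β' = +0.656854; +0.656854 ∉ [0.1, 0.5) → out
#5 (7,15): internal coord 7 + (15)·β' = +0.786797; +0.786797 ∉ [0.1, 0.5) → out
#6 (-4,-9): internal coord -4 + (-9)·β' = -0.272078; -0.272078 ∉ [0.1, 0.5) → out
#7 (0,-3): internal coord 0 + (-3)·β' = +1.242641; +1.242641 ∉ [0.1, 0.5) → out
#8 (7,14): internal coord 7 + (14)·β' = +1.201010; +1.201010 ∉ [0.1, 0.5) → out

1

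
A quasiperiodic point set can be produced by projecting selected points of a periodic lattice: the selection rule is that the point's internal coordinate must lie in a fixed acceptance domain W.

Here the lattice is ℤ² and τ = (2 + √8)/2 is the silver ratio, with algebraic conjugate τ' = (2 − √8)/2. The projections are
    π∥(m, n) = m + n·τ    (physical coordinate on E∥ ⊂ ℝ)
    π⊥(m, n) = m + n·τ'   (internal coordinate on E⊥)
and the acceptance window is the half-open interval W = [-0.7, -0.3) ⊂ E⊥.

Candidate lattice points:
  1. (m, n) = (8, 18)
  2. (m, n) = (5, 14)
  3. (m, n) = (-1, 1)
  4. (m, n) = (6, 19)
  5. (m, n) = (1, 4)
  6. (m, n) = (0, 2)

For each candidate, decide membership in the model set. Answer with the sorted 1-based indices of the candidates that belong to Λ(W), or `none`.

Numerically τ ≈ 2.4142 and τ' = −1/τ ≈ -0.4142.
[1] lift (8,18): star map gives 0.5442; window check -0.7 ≤ 0.5442 < -0.3 is false → out
[2] lift (5,14): star map gives -0.7990; window check -0.7 ≤ -0.7990 < -0.3 is false → out
[3] lift (-1,1): star map gives -1.4142; window check -0.7 ≤ -1.4142 < -0.3 is false → out
[4] lift (6,19): star map gives -1.8701; window check -0.7 ≤ -1.8701 < -0.3 is false → out
[5] lift (1,4): star map gives -0.6569; window check -0.7 ≤ -0.6569 < -0.3 is true → IN Λ
[6] lift (0,2): star map gives -0.8284; window check -0.7 ≤ -0.8284 < -0.3 is false → out

5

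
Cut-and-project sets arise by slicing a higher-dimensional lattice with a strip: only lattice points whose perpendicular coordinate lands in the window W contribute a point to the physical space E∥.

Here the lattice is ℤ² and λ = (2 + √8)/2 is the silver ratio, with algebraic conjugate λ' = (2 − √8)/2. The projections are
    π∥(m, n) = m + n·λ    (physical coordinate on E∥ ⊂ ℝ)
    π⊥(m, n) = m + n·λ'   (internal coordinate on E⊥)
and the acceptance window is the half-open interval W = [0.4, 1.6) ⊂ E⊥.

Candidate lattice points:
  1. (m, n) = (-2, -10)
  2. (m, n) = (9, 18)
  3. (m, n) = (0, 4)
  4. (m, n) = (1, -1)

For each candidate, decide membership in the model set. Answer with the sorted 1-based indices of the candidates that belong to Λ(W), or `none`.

2, 4

λ' = (2−√8)/2 ≈ -0.41421.
[1] lift (-2,-10): star map gives 2.14214; window check 0.4 ≤ 2.14214 < 1.6 is false → out
[2] lift (9,18): star map gives 1.54416; window check 0.4 ≤ 1.54416 < 1.6 is true → IN Λ
[3] lift (0,4): star map gives -1.65685; window check 0.4 ≤ -1.65685 < 1.6 is false → out
[4] lift (1,-1): star map gives 1.41421; window check 0.4 ≤ 1.41421 < 1.6 is true → IN Λ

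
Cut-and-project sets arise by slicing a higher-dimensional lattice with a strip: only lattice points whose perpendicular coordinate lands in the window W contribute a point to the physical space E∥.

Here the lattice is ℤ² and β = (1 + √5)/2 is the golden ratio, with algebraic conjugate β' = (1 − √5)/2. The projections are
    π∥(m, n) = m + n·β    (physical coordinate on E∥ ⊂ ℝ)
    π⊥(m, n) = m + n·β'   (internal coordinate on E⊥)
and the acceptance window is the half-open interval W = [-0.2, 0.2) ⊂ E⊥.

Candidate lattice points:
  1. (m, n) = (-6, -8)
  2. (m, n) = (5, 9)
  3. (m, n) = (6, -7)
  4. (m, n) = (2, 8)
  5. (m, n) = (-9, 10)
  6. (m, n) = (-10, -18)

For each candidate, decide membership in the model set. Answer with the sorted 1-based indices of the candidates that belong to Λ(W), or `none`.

none

Numerically β ≈ 1.61803 and β' = −1/β ≈ -0.61803.
[1] lift (-6,-8): star map gives -1.05573; window check -0.2 ≤ -1.05573 < 0.2 is false → out
[2] lift (5,9): star map gives -0.56231; window check -0.2 ≤ -0.56231 < 0.2 is false → out
[3] lift (6,-7): star map gives 10.32624; window check -0.2 ≤ 10.32624 < 0.2 is false → out
[4] lift (2,8): star map gives -2.94427; window check -0.2 ≤ -2.94427 < 0.2 is false → out
[5] lift (-9,10): star map gives -15.18034; window check -0.2 ≤ -15.18034 < 0.2 is false → out
[6] lift (-10,-18): star map gives 1.12461; window check -0.2 ≤ 1.12461 < 0.2 is false → out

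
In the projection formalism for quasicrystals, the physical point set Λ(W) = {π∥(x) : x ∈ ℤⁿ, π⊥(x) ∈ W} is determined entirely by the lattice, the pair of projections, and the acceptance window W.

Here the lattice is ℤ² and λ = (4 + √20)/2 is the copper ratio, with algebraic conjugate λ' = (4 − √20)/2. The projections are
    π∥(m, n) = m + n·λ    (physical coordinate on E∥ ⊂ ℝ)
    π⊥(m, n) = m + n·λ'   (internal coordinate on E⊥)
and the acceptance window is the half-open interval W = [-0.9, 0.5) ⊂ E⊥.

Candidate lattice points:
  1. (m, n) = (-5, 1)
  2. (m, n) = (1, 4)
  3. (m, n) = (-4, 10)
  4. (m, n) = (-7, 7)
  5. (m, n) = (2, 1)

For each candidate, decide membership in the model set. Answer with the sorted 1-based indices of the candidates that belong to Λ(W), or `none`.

2

λ' = (4−√20)/2 ≈ -0.2361.
candidate 1: (m,n)=(-5,1) → π∥ = -5+1·λ ≈ -0.7639, π⊥ = -5+1·λ' ≈ -5.2361 ∉ [-0.9, 0.5) ⇒ out
candidate 2: (m,n)=(1,4) → π∥ = 1+4·λ ≈ 17.9443, π⊥ = 1+4·λ' ≈ 0.0557 ∈ [-0.9, 0.5) ⇒ IN Λ
candidate 3: (m,n)=(-4,10) → π∥ = -4+10·λ ≈ 38.3607, π⊥ = -4+10·λ' ≈ -6.3607 ∉ [-0.9, 0.5) ⇒ out
candidate 4: (m,n)=(-7,7) → π∥ = -7+7·λ ≈ 22.6525, π⊥ = -7+7·λ' ≈ -8.6525 ∉ [-0.9, 0.5) ⇒ out
candidate 5: (m,n)=(2,1) → π∥ = 2+1·λ ≈ 6.2361, π⊥ = 2+1·λ' ≈ 1.7639 ∉ [-0.9, 0.5) ⇒ out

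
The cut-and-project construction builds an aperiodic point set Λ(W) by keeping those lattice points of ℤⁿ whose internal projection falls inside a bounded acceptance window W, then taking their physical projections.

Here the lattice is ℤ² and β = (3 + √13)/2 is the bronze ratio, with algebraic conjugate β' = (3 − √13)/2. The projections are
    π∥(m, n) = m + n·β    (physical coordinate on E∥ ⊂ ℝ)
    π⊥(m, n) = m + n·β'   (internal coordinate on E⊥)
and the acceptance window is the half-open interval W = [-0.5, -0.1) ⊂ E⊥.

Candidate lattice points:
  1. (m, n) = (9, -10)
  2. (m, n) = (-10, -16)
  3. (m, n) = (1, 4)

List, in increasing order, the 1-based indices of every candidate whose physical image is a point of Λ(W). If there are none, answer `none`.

3

β' = (3−√13)/2 ≈ -0.30278.
candidate 1: (m,n)=(9,-10) → π∥ = 9-10·β ≈ -24.02776, π⊥ = 9-10·β' ≈ 12.02776 ∉ [-0.5, -0.1) ⇒ out
candidate 2: (m,n)=(-10,-16) → π∥ = -10-16·β ≈ -62.84441, π⊥ = -10-16·β' ≈ -5.15559 ∉ [-0.5, -0.1) ⇒ out
candidate 3: (m,n)=(1,4) → π∥ = 1+4·β ≈ 14.21110, π⊥ = 1+4·β' ≈ -0.21110 ∈ [-0.5, -0.1) ⇒ IN Λ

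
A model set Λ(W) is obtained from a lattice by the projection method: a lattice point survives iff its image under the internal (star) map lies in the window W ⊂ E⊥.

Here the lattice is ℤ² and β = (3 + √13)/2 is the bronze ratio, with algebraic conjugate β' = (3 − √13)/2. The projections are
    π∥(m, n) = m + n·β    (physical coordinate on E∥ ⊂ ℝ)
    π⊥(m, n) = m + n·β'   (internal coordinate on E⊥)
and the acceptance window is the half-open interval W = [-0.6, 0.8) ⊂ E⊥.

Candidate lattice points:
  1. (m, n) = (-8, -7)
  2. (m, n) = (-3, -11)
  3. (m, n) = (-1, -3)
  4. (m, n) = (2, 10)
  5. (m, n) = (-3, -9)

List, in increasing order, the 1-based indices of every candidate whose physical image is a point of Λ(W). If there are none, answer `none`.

Compute β' = (3−√13)/2 = -0.302776, so π⊥(m,n) = m -0.302776·n.
#1 (-8,-7): internal coord -8 + (-7)·β' = -5.880571; -5.880571 ∉ [-0.6, 0.8) → out
#2 (-3,-11): internal coord -3 + (-11)·β' = +0.330532; +0.330532 ∈ [-0.6, 0.8) → IN Λ
#3 (-1,-3): internal coord -1 + (-3)·β' = -0.091673; -0.091673 ∈ [-0.6, 0.8) → IN Λ
#4 (2,10): internal coord 2 + (10)·β' = -1.027756; -1.027756 ∉ [-0.6, 0.8) → out
#5 (-3,-9): internal coord -3 + (-9)·β' = -0.275019; -0.275019 ∈ [-0.6, 0.8) → IN Λ

2, 3, 5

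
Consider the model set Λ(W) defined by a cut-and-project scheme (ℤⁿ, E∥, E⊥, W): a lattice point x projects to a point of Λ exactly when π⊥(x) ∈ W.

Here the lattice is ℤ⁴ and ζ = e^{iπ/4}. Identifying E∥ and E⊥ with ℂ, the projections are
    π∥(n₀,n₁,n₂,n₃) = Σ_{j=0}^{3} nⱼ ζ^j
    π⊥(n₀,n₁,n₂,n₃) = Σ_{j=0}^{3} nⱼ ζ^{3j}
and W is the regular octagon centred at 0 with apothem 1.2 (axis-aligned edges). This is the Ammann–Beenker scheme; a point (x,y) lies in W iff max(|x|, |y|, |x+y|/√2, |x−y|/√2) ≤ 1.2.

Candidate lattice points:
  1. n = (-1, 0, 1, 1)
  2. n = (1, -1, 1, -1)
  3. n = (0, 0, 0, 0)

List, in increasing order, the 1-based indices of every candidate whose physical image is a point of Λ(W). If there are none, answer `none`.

1, 3

π⊥(n) = n₀ + n₁ζ³ + n₂ζ⁶ + n₃ζ⁹ where ζ = e^{iπ/4}.
#1 (-1, 0, 1, 1): internal (-0.292893, -0.292893); octagon support 0.414214 vs apothem 1.2 → ∈ W
#2 (1, -1, 1, -1): internal (1.000000, -2.414214); octagon support 2.414214 vs apothem 1.2 → ∉ W
#3 (0, 0, 0, 0): internal (0.000000, 0.000000); octagon support 0.000000 vs apothem 1.2 → ∈ W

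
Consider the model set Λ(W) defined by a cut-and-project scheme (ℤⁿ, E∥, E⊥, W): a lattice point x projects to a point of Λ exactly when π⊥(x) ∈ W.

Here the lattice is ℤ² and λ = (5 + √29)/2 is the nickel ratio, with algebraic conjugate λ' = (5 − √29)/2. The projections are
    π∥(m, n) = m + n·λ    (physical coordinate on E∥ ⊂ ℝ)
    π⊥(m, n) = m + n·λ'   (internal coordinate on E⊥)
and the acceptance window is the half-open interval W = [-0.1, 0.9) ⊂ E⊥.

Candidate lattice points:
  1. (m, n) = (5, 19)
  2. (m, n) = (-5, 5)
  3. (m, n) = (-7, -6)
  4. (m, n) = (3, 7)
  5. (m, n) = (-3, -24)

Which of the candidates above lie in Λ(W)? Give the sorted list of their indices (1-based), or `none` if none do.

none

λ' = (5−√29)/2 ≈ -0.1926.
candidate 1: (m,n)=(5,19) → π∥ = 5+19·λ ≈ 103.6591, π⊥ = 5+19·λ' ≈ 1.3409 ∉ [-0.1, 0.9) ⇒ out
candidate 2: (m,n)=(-5,5) → π∥ = -5+5·λ ≈ 20.9629, π⊥ = -5+5·λ' ≈ -5.9629 ∉ [-0.1, 0.9) ⇒ out
candidate 3: (m,n)=(-7,-6) → π∥ = -7-6·λ ≈ -38.1555, π⊥ = -7-6·λ' ≈ -5.8445 ∉ [-0.1, 0.9) ⇒ out
candidate 4: (m,n)=(3,7) → π∥ = 3+7·λ ≈ 39.3481, π⊥ = 3+7·λ' ≈ 1.6519 ∉ [-0.1, 0.9) ⇒ out
candidate 5: (m,n)=(-3,-24) → π∥ = -3-24·λ ≈ -127.6220, π⊥ = -3-24·λ' ≈ 1.6220 ∉ [-0.1, 0.9) ⇒ out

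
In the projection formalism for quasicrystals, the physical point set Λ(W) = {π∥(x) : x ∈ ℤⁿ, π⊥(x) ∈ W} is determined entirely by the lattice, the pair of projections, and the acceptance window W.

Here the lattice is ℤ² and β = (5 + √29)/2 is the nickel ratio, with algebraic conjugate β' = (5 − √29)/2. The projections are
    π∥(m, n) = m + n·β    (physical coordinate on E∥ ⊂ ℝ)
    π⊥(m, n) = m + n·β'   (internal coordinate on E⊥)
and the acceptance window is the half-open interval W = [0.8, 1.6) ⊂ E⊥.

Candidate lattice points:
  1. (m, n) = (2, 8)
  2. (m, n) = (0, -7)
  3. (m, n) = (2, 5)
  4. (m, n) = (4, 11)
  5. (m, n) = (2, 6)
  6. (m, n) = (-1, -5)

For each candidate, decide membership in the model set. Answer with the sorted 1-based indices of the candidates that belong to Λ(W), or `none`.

2, 3, 5

β' = (5−√29)/2 ≈ -0.192582.
candidate 1: (m,n)=(2,8) → π∥ = 2+8·β ≈ 43.540659, π⊥ = 2+8·β' ≈ 0.459341 ∉ [0.8, 1.6) ⇒ out
candidate 2: (m,n)=(0,-7) → π∥ = 0-7·β ≈ -36.348077, π⊥ = 0-7·β' ≈ 1.348077 ∈ [0.8, 1.6) ⇒ IN Λ
candidate 3: (m,n)=(2,5) → π∥ = 2+5·β ≈ 27.962912, π⊥ = 2+5·β' ≈ 1.037088 ∈ [0.8, 1.6) ⇒ IN Λ
candidate 4: (m,n)=(4,11) → π∥ = 4+11·β ≈ 61.118406, π⊥ = 4+11·β' ≈ 1.881594 ∉ [0.8, 1.6) ⇒ out
candidate 5: (m,n)=(2,6) → π∥ = 2+6·β ≈ 33.155494, π⊥ = 2+6·β' ≈ 0.844506 ∈ [0.8, 1.6) ⇒ IN Λ
candidate 6: (m,n)=(-1,-5) → π∥ = -1-5·β ≈ -26.962912, π⊥ = -1-5·β' ≈ -0.037088 ∉ [0.8, 1.6) ⇒ out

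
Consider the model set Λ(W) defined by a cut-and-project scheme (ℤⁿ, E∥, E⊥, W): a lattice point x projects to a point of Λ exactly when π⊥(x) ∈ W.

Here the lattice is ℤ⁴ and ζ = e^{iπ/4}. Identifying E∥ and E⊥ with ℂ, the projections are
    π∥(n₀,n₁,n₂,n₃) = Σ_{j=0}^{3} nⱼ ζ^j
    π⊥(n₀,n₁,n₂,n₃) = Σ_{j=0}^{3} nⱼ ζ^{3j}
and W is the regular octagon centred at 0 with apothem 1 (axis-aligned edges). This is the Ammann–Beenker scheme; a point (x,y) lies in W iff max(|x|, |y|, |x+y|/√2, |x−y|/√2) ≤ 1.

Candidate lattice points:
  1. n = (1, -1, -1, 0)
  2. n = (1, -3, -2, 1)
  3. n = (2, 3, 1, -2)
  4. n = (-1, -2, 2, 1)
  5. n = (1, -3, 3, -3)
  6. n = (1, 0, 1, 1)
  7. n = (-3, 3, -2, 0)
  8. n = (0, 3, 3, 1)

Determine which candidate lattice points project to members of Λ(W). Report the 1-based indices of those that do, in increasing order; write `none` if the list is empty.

π⊥(n) = n₀ + n₁ζ³ + n₂ζ⁶ + n₃ζ⁹ where ζ = e^{iπ/4}.
#1 (1, -1, -1, 0): internal (1.7071, 0.2929); octagon support 1.7071 vs apothem 1 → ∉ W
#2 (1, -3, -2, 1): internal (3.8284, 0.5858); octagon support 3.8284 vs apothem 1 → ∉ W
#3 (2, 3, 1, -2): internal (-1.5355, -0.2929); octagon support 1.5355 vs apothem 1 → ∉ W
#4 (-1, -2, 2, 1): internal (1.1213, -2.7071); octagon support 2.7071 vs apothem 1 → ∉ W
#5 (1, -3, 3, -3): internal (1.0000, -7.2426); octagon support 7.2426 vs apothem 1 → ∉ W
#6 (1, 0, 1, 1): internal (1.7071, -0.2929); octagon support 1.7071 vs apothem 1 → ∉ W
#7 (-3, 3, -2, 0): internal (-5.1213, 4.1213); octagon support 6.5355 vs apothem 1 → ∉ W
#8 (0, 3, 3, 1): internal (-1.4142, -0.1716); octagon support 1.4142 vs apothem 1 → ∉ W

none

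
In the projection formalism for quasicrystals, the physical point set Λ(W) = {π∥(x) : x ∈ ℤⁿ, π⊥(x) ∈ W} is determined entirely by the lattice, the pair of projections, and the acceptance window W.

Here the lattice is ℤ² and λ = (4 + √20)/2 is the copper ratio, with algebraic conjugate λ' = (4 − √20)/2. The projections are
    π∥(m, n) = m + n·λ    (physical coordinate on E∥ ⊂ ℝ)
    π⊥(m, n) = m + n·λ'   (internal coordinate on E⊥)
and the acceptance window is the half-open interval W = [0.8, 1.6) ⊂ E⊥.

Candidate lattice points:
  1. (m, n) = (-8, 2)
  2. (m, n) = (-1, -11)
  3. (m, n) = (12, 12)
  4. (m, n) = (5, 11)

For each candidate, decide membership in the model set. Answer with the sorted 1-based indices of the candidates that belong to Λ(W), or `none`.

2

Compute λ' = (4−√20)/2 = -0.236068, so π⊥(m,n) = m -0.236068·n.
candidate 1: (m,n)=(-8,2) → π∥ = -8+2·λ ≈ 0.472136, π⊥ = -8+2·λ' ≈ -8.472136 ∉ [0.8, 1.6) ⇒ out
candidate 2: (m,n)=(-1,-11) → π∥ = -1-11·λ ≈ -47.596748, π⊥ = -1-11·λ' ≈ 1.596748 ∈ [0.8, 1.6) ⇒ IN Λ
candidate 3: (m,n)=(12,12) → π∥ = 12+12·λ ≈ 62.832816, π⊥ = 12+12·λ' ≈ 9.167184 ∉ [0.8, 1.6) ⇒ out
candidate 4: (m,n)=(5,11) → π∥ = 5+11·λ ≈ 51.596748, π⊥ = 5+11·λ' ≈ 2.403252 ∉ [0.8, 1.6) ⇒ out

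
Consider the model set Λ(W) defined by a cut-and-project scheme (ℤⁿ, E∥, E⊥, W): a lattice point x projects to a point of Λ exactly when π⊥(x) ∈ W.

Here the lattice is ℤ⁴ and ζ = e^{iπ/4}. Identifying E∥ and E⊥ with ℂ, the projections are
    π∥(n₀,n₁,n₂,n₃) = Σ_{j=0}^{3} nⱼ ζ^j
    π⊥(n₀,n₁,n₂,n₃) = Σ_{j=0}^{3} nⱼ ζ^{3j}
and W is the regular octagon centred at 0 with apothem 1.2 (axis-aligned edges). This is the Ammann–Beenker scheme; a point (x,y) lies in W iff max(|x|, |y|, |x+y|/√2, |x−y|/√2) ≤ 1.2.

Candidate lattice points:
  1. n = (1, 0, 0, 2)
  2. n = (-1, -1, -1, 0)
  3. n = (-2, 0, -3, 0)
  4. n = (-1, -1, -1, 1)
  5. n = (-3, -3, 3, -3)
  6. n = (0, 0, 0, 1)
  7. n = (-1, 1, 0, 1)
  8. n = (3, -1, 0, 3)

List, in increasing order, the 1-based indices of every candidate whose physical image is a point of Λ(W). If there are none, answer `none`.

Internal map: ζ^{3j} for j=0..3 gives (1,0), (−√2/2,√2/2), (0,−1), (√2/2,√2/2).
#1 (1, 0, 0, 2): internal (2.4142, 1.4142); octagon support 2.7071 vs apothem 1.2 → ∉ W
#2 (-1, -1, -1, 0): internal (-0.2929, 0.2929); octagon support 0.4142 vs apothem 1.2 → ∈ W
#3 (-2, 0, -3, 0): internal (-2.0000, 3.0000); octagon support 3.5355 vs apothem 1.2 → ∉ W
#4 (-1, -1, -1, 1): internal (0.4142, 1.0000); octagon support 1.0000 vs apothem 1.2 → ∈ W
#5 (-3, -3, 3, -3): internal (-3.0000, -7.2426); octagon support 7.2426 vs apothem 1.2 → ∉ W
#6 (0, 0, 0, 1): internal (0.7071, 0.7071); octagon support 1.0000 vs apothem 1.2 → ∈ W
#7 (-1, 1, 0, 1): internal (-1.0000, 1.4142); octagon support 1.7071 vs apothem 1.2 → ∉ W
#8 (3, -1, 0, 3): internal (5.8284, 1.4142); octagon support 5.8284 vs apothem 1.2 → ∉ W

2, 4, 6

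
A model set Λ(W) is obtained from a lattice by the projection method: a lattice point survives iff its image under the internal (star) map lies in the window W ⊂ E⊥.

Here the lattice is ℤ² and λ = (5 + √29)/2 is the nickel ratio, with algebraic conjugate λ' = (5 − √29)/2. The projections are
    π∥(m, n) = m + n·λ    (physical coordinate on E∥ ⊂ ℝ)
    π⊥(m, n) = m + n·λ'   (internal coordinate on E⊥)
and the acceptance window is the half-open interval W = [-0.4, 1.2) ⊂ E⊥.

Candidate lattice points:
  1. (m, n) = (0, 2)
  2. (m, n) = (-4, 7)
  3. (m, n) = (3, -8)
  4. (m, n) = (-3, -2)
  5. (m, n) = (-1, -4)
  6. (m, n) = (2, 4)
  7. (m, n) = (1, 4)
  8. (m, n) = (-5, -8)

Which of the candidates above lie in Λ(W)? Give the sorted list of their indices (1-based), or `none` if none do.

1, 5, 7

λ' = (5−√29)/2 ≈ -0.1926.
[1] lift (0,2): star map gives -0.3852; window check -0.4 ≤ -0.3852 < 1.2 is true → IN Λ
[2] lift (-4,7): star map gives -5.3481; window check -0.4 ≤ -5.3481 < 1.2 is false → out
[3] lift (3,-8): star map gives 4.5407; window check -0.4 ≤ 4.5407 < 1.2 is false → out
[4] lift (-3,-2): star map gives -2.6148; window check -0.4 ≤ -2.6148 < 1.2 is false → out
[5] lift (-1,-4): star map gives -0.2297; window check -0.4 ≤ -0.2297 < 1.2 is true → IN Λ
[6] lift (2,4): star map gives 1.2297; window check -0.4 ≤ 1.2297 < 1.2 is false → out
[7] lift (1,4): star map gives 0.2297; window check -0.4 ≤ 0.2297 < 1.2 is true → IN Λ
[8] lift (-5,-8): star map gives -3.4593; window check -0.4 ≤ -3.4593 < 1.2 is false → out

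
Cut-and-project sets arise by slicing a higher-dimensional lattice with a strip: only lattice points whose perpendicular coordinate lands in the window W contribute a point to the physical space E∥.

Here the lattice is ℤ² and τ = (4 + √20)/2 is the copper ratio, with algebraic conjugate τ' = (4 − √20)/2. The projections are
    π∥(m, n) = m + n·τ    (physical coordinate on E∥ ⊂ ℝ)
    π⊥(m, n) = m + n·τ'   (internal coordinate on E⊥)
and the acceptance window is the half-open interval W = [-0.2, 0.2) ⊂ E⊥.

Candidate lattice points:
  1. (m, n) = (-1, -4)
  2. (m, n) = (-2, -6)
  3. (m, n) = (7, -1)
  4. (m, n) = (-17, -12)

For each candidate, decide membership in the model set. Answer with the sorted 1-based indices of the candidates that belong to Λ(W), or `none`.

Numerically τ ≈ 4.2361 and τ' = −1/τ ≈ -0.2361.
candidate 1: (m,n)=(-1,-4) → π∥ = -1-4·τ ≈ -17.9443, π⊥ = -1-4·τ' ≈ -0.0557 ∈ [-0.2, 0.2) ⇒ IN Λ
candidate 2: (m,n)=(-2,-6) → π∥ = -2-6·τ ≈ -27.4164, π⊥ = -2-6·τ' ≈ -0.5836 ∉ [-0.2, 0.2) ⇒ out
candidate 3: (m,n)=(7,-1) → π∥ = 7-1·τ ≈ 2.7639, π⊥ = 7-1·τ' ≈ 7.2361 ∉ [-0.2, 0.2) ⇒ out
candidate 4: (m,n)=(-17,-12) → π∥ = -17-12·τ ≈ -67.8328, π⊥ = -17-12·τ' ≈ -14.1672 ∉ [-0.2, 0.2) ⇒ out

1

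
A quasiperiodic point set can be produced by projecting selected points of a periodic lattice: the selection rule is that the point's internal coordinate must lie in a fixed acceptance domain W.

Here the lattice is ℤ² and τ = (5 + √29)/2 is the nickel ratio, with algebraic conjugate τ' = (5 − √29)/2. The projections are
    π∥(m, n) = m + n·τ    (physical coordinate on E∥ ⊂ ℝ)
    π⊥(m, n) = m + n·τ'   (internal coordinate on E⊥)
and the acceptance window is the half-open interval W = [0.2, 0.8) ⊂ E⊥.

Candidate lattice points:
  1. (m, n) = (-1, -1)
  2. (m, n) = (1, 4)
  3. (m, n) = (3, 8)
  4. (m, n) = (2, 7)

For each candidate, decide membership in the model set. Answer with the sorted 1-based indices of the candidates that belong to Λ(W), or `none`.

2, 4

τ' = (5−√29)/2 ≈ -0.1926.
[1] lift (-1,-1): star map gives -0.8074; window check 0.2 ≤ -0.8074 < 0.8 is false → out
[2] lift (1,4): star map gives 0.2297; window check 0.2 ≤ 0.2297 < 0.8 is true → IN Λ
[3] lift (3,8): star map gives 1.4593; window check 0.2 ≤ 1.4593 < 0.8 is false → out
[4] lift (2,7): star map gives 0.6519; window check 0.2 ≤ 0.6519 < 0.8 is true → IN Λ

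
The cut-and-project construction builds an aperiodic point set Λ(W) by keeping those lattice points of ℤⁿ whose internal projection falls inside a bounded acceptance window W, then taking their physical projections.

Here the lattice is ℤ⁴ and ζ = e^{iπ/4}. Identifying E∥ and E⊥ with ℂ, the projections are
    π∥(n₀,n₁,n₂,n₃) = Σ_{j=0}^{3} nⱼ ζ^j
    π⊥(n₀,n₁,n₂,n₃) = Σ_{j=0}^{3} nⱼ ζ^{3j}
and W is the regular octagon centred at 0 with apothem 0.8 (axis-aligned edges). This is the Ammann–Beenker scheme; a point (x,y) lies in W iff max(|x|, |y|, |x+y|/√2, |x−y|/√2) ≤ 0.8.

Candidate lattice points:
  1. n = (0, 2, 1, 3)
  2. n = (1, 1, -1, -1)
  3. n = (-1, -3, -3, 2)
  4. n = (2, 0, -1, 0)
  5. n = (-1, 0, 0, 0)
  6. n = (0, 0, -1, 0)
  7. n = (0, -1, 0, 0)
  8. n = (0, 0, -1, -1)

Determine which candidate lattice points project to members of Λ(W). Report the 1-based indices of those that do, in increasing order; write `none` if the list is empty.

8

With ζ = e^{iπ/4} the internal vectors are ζ^0,ζ^3,ζ^6,ζ^9.
#1 (0, 2, 1, 3): internal (0.70711, 2.53553); octagon support 2.53553 vs apothem 0.8 → ∉ W
#2 (1, 1, -1, -1): internal (-0.41421, 1.00000); octagon support 1.00000 vs apothem 0.8 → ∉ W
#3 (-1, -3, -3, 2): internal (2.53553, 2.29289); octagon support 3.41421 vs apothem 0.8 → ∉ W
#4 (2, 0, -1, 0): internal (2.00000, 1.00000); octagon support 2.12132 vs apothem 0.8 → ∉ W
#5 (-1, 0, 0, 0): internal (-1.00000, 0.00000); octagon support 1.00000 vs apothem 0.8 → ∉ W
#6 (0, 0, -1, 0): internal (0.00000, 1.00000); octagon support 1.00000 vs apothem 0.8 → ∉ W
#7 (0, -1, 0, 0): internal (0.70711, -0.70711); octagon support 1.00000 vs apothem 0.8 → ∉ W
#8 (0, 0, -1, -1): internal (-0.70711, 0.29289); octagon support 0.70711 vs apothem 0.8 → ∈ W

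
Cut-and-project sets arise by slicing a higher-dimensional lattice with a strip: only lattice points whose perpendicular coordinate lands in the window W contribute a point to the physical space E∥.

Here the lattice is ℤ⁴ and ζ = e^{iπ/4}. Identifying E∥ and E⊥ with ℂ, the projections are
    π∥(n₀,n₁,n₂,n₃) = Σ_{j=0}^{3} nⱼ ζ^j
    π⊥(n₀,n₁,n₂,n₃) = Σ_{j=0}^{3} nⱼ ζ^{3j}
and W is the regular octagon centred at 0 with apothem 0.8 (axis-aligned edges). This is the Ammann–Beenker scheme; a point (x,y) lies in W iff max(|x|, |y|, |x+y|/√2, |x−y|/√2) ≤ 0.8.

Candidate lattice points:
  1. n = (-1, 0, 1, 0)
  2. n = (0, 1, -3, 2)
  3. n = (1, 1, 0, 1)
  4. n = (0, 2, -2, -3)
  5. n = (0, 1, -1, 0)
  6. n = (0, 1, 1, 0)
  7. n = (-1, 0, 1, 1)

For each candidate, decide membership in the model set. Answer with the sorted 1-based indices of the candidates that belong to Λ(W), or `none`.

6, 7

π⊥(n) = n₀ + n₁ζ³ + n₂ζ⁶ + n₃ζ⁹ where ζ = e^{iπ/4}.
#1 (-1, 0, 1, 0): internal (-1.00000, -1.00000); octagon support 1.41421 vs apothem 0.8 → ∉ W
#2 (0, 1, -3, 2): internal (0.70711, 5.12132); octagon support 5.12132 vs apothem 0.8 → ∉ W
#3 (1, 1, 0, 1): internal (1.00000, 1.41421); octagon support 1.70711 vs apothem 0.8 → ∉ W
#4 (0, 2, -2, -3): internal (-3.53553, 1.29289); octagon support 3.53553 vs apothem 0.8 → ∉ W
#5 (0, 1, -1, 0): internal (-0.70711, 1.70711); octagon support 1.70711 vs apothem 0.8 → ∉ W
#6 (0, 1, 1, 0): internal (-0.70711, -0.29289); octagon support 0.70711 vs apothem 0.8 → ∈ W
#7 (-1, 0, 1, 1): internal (-0.29289, -0.29289); octagon support 0.41421 vs apothem 0.8 → ∈ W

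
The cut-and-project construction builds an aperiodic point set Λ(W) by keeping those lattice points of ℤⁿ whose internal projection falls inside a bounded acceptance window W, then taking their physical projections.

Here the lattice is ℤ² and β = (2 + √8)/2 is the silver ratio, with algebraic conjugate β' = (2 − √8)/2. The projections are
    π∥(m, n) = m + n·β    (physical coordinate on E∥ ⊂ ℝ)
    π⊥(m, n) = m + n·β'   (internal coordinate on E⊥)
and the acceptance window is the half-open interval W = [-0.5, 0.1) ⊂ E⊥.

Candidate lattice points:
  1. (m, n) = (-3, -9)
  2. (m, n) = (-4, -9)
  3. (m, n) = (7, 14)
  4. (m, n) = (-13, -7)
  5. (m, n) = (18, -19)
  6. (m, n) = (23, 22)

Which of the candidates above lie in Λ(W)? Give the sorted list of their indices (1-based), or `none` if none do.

Compute β' = (2−√8)/2 = -0.41421, so π⊥(m,n) = m -0.41421·n.
[1] lift (-3,-9): star map gives 0.72792; window check -0.5 ≤ 0.72792 < 0.1 is false → out
[2] lift (-4,-9): star map gives -0.27208; window check -0.5 ≤ -0.27208 < 0.1 is true → IN Λ
[3] lift (7,14): star map gives 1.20101; window check -0.5 ≤ 1.20101 < 0.1 is false → out
[4] lift (-13,-7): star map gives -10.10051; window check -0.5 ≤ -10.10051 < 0.1 is false → out
[5] lift (18,-19): star map gives 25.87006; window check -0.5 ≤ 25.87006 < 0.1 is false → out
[6] lift (23,22): star map gives 13.88730; window check -0.5 ≤ 13.88730 < 0.1 is false → out

2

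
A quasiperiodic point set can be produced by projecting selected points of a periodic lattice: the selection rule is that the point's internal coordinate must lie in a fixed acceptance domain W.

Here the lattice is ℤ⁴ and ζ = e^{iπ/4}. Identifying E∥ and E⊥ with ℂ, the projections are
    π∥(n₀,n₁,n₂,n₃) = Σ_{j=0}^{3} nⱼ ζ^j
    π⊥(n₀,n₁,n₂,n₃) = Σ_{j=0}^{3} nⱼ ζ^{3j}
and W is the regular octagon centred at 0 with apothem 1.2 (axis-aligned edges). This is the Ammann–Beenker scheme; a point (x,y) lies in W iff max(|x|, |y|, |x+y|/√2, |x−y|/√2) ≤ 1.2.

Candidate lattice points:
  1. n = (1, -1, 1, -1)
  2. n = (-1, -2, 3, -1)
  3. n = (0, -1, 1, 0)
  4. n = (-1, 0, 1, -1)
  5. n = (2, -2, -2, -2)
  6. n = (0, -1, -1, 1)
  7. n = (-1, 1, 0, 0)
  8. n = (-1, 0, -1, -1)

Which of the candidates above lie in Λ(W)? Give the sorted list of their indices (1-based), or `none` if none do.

With ζ = e^{iπ/4} the internal vectors are ζ^0,ζ^3,ζ^6,ζ^9.
#1 (1, -1, 1, -1): internal (1.000000, -2.414214); octagon support 2.414214 vs apothem 1.2 → ∉ W
#2 (-1, -2, 3, -1): internal (-0.292893, -5.121320); octagon support 5.121320 vs apothem 1.2 → ∉ W
#3 (0, -1, 1, 0): internal (0.707107, -1.707107); octagon support 1.707107 vs apothem 1.2 → ∉ W
#4 (-1, 0, 1, -1): internal (-1.707107, -1.707107); octagon support 2.414214 vs apothem 1.2 → ∉ W
#5 (2, -2, -2, -2): internal (2.000000, -0.828427); octagon support 2.000000 vs apothem 1.2 → ∉ W
#6 (0, -1, -1, 1): internal (1.414214, 1.000000); octagon support 1.707107 vs apothem 1.2 → ∉ W
#7 (-1, 1, 0, 0): internal (-1.707107, 0.707107); octagon support 1.707107 vs apothem 1.2 → ∉ W
#8 (-1, 0, -1, -1): internal (-1.707107, 0.292893); octagon support 1.707107 vs apothem 1.2 → ∉ W

none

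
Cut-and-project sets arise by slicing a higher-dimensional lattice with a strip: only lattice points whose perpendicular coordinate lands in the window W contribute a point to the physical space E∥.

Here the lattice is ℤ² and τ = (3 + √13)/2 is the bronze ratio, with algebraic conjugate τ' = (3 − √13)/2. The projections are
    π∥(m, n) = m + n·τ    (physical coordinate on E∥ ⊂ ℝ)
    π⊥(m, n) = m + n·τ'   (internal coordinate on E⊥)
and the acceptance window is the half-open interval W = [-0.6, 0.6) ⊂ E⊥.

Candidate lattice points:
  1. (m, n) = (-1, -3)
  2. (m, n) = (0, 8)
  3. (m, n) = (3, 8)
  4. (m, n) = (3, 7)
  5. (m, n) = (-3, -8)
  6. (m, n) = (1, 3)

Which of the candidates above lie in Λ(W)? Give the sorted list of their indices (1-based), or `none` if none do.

τ' = (3−√13)/2 ≈ -0.3028.
candidate 1: (m,n)=(-1,-3) → π∥ = -1-3·τ ≈ -10.9083, π⊥ = -1-3·τ' ≈ -0.0917 ∈ [-0.6, 0.6) ⇒ IN Λ
candidate 2: (m,n)=(0,8) → π∥ = 0+8·τ ≈ 26.4222, π⊥ = 0+8·τ' ≈ -2.4222 ∉ [-0.6, 0.6) ⇒ out
candidate 3: (m,n)=(3,8) → π∥ = 3+8·τ ≈ 29.4222, π⊥ = 3+8·τ' ≈ 0.5778 ∈ [-0.6, 0.6) ⇒ IN Λ
candidate 4: (m,n)=(3,7) → π∥ = 3+7·τ ≈ 26.1194, π⊥ = 3+7·τ' ≈ 0.8806 ∉ [-0.6, 0.6) ⇒ out
candidate 5: (m,n)=(-3,-8) → π∥ = -3-8·τ ≈ -29.4222, π⊥ = -3-8·τ' ≈ -0.5778 ∈ [-0.6, 0.6) ⇒ IN Λ
candidate 6: (m,n)=(1,3) → π∥ = 1+3·τ ≈ 10.9083, π⊥ = 1+3·τ' ≈ 0.0917 ∈ [-0.6, 0.6) ⇒ IN Λ

1, 3, 5, 6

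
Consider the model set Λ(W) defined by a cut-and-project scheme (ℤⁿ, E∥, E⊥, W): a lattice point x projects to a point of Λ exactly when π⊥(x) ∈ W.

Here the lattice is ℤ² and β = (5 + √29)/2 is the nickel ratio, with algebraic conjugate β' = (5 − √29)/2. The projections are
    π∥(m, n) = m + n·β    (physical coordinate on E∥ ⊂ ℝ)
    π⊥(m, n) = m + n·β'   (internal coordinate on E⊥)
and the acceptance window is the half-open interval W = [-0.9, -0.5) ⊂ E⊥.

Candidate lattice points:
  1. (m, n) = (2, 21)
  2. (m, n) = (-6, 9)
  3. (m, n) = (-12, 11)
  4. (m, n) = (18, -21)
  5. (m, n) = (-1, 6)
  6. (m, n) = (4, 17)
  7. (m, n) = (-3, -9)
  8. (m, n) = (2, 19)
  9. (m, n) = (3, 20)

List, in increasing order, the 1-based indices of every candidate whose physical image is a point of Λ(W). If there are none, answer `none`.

9

Compute β' = (5−√29)/2 = -0.19258, so π⊥(m,n) = m -0.19258·n.
#1 (2,21): internal coord 2 + (21)·β' = -2.04423; -2.04423 ∉ [-0.9, -0.5) → out
#2 (-6,9): internal coord -6 + (9)·β' = -7.73324; -7.73324 ∉ [-0.9, -0.5) → out
#3 (-12,11): internal coord -12 + (11)·β' = -14.11841; -14.11841 ∉ [-0.9, -0.5) → out
#4 (18,-21): internal coord 18 + (-21)·β' = +22.04423; +22.04423 ∉ [-0.9, -0.5) → out
#5 (-1,6): internal coord -1 + (6)·β' = -2.15549; -2.15549 ∉ [-0.9, -0.5) → out
#6 (4,17): internal coord 4 + (17)·β' = +0.72610; +0.72610 ∉ [-0.9, -0.5) → out
#7 (-3,-9): internal coord -3 + (-9)·β' = -1.26676; -1.26676 ∉ [-0.9, -0.5) → out
#8 (2,19): internal coord 2 + (19)·β' = -1.65907; -1.65907 ∉ [-0.9, -0.5) → out
#9 (3,20): internal coord 3 + (20)·β' = -0.85165; -0.85165 ∈ [-0.9, -0.5) → IN Λ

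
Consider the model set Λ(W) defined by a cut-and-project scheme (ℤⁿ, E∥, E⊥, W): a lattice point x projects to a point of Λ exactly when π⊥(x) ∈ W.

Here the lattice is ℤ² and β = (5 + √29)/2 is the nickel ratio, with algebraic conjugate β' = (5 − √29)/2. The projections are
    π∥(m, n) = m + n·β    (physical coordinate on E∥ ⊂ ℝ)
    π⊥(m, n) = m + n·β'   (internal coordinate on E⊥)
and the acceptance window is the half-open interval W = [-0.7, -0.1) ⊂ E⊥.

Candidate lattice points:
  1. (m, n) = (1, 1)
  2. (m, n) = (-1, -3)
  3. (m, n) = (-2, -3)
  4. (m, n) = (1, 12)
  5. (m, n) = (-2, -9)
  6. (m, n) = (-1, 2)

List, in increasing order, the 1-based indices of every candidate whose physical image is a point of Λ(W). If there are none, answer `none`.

2, 5

Numerically β ≈ 5.192582 and β' = −1/β ≈ -0.192582.
candidate 1: (m,n)=(1,1) → π∥ = 1+1·β ≈ 6.192582, π⊥ = 1+1·β' ≈ 0.807418 ∉ [-0.7, -0.1) ⇒ out
candidate 2: (m,n)=(-1,-3) → π∥ = -1-3·β ≈ -16.577747, π⊥ = -1-3·β' ≈ -0.422253 ∈ [-0.7, -0.1) ⇒ IN Λ
candidate 3: (m,n)=(-2,-3) → π∥ = -2-3·β ≈ -17.577747, π⊥ = -2-3·β' ≈ -1.422253 ∉ [-0.7, -0.1) ⇒ out
candidate 4: (m,n)=(1,12) → π∥ = 1+12·β ≈ 63.310989, π⊥ = 1+12·β' ≈ -1.310989 ∉ [-0.7, -0.1) ⇒ out
candidate 5: (m,n)=(-2,-9) → π∥ = -2-9·β ≈ -48.733242, π⊥ = -2-9·β' ≈ -0.266758 ∈ [-0.7, -0.1) ⇒ IN Λ
candidate 6: (m,n)=(-1,2) → π∥ = -1+2·β ≈ 9.385165, π⊥ = -1+2·β' ≈ -1.385165 ∉ [-0.7, -0.1) ⇒ out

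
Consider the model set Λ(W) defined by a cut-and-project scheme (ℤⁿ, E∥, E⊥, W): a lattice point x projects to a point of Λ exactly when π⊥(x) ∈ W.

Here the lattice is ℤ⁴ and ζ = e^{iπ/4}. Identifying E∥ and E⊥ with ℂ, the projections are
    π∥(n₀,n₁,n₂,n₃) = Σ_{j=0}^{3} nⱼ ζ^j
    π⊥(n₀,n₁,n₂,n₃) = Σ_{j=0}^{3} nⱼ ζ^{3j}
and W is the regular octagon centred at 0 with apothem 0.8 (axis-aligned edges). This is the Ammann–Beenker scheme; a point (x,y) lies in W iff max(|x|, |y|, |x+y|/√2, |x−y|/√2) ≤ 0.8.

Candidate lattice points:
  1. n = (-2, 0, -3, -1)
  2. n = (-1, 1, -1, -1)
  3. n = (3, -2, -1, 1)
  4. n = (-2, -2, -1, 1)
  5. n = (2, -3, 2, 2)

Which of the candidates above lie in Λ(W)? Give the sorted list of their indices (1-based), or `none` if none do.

With ζ = e^{iπ/4} the internal vectors are ζ^0,ζ^3,ζ^6,ζ^9.
candidate 1: n = (-2, 0, -3, -1) → π⊥ ≈ (-2.707107, +2.292893); max(|x|,|y|,|x±y|/√2) = 3.535534 > 0.8 ⇒ ∉ W
candidate 2: n = (-1, 1, -1, -1) → π⊥ ≈ (-2.414214, +1.000000); max(|x|,|y|,|x±y|/√2) = 2.414214 > 0.8 ⇒ ∉ W
candidate 3: n = (3, -2, -1, 1) → π⊥ ≈ (+5.121320, +0.292893); max(|x|,|y|,|x±y|/√2) = 5.121320 > 0.8 ⇒ ∉ W
candidate 4: n = (-2, -2, -1, 1) → π⊥ ≈ (+0.121320, +0.292893); max(|x|,|y|,|x±y|/√2) = 0.292893 ≤ 0.8 ⇒ ∈ W
candidate 5: n = (2, -3, 2, 2) → π⊥ ≈ (+5.535534, -2.707107); max(|x|,|y|,|x±y|/√2) = 5.828427 > 0.8 ⇒ ∉ W

4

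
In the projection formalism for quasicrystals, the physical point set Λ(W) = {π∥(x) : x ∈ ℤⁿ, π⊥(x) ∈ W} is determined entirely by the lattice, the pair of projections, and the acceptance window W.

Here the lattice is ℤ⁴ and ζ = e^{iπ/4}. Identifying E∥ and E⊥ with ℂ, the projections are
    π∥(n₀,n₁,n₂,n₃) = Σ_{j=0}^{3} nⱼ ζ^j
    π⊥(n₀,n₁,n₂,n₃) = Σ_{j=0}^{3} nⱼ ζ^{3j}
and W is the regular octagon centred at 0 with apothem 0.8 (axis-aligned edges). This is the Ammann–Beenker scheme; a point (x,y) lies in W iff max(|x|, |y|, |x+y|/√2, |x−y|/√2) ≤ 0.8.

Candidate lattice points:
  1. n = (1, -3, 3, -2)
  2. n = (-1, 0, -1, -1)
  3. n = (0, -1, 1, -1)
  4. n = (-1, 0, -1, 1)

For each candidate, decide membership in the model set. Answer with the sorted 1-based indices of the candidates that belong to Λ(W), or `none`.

With ζ = e^{iπ/4} the internal vectors are ζ^0,ζ^3,ζ^6,ζ^9.
#1 (1, -3, 3, -2): internal (1.7071, -6.5355); octagon support 6.5355 vs apothem 0.8 → ∉ W
#2 (-1, 0, -1, -1): internal (-1.7071, 0.2929); octagon support 1.7071 vs apothem 0.8 → ∉ W
#3 (0, -1, 1, -1): internal (0.0000, -2.4142); octagon support 2.4142 vs apothem 0.8 → ∉ W
#4 (-1, 0, -1, 1): internal (-0.2929, 1.7071); octagon support 1.7071 vs apothem 0.8 → ∉ W

none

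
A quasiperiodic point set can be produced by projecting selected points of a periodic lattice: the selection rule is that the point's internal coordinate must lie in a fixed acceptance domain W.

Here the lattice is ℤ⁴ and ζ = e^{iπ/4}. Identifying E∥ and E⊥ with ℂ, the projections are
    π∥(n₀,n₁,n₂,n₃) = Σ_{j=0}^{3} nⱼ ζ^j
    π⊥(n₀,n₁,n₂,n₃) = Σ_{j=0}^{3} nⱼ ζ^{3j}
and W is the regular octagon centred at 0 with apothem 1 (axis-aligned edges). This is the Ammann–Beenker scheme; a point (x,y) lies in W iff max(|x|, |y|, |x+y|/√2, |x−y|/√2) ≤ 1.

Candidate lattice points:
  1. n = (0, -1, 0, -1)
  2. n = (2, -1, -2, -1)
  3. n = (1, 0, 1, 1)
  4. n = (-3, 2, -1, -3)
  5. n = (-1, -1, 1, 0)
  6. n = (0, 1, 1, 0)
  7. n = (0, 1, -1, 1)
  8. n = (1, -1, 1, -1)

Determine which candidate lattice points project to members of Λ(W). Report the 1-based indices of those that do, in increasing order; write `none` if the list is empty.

Internal map: ζ^{3j} for j=0..3 gives (1,0), (−√2/2,√2/2), (0,−1), (√2/2,√2/2).
candidate 1: n = (0, -1, 0, -1) → π⊥ ≈ (+0.000000, -1.414214); max(|x|,|y|,|x±y|/√2) = 1.414214 > 1 ⇒ ∉ W
candidate 2: n = (2, -1, -2, -1) → π⊥ ≈ (+2.000000, +0.585786); max(|x|,|y|,|x±y|/√2) = 2.000000 > 1 ⇒ ∉ W
candidate 3: n = (1, 0, 1, 1) → π⊥ ≈ (+1.707107, -0.292893); max(|x|,|y|,|x±y|/√2) = 1.707107 > 1 ⇒ ∉ W
candidate 4: n = (-3, 2, -1, -3) → π⊥ ≈ (-6.535534, +0.292893); max(|x|,|y|,|x±y|/√2) = 6.535534 > 1 ⇒ ∉ W
candidate 5: n = (-1, -1, 1, 0) → π⊥ ≈ (-0.292893, -1.707107); max(|x|,|y|,|x±y|/√2) = 1.707107 > 1 ⇒ ∉ W
candidate 6: n = (0, 1, 1, 0) → π⊥ ≈ (-0.707107, -0.292893); max(|x|,|y|,|x±y|/√2) = 0.707107 ≤ 1 ⇒ ∈ W
candidate 7: n = (0, 1, -1, 1) → π⊥ ≈ (+0.000000, +2.414214); max(|x|,|y|,|x±y|/√2) = 2.414214 > 1 ⇒ ∉ W
candidate 8: n = (1, -1, 1, -1) → π⊥ ≈ (+1.000000, -2.414214); max(|x|,|y|,|x±y|/√2) = 2.414214 > 1 ⇒ ∉ W

6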